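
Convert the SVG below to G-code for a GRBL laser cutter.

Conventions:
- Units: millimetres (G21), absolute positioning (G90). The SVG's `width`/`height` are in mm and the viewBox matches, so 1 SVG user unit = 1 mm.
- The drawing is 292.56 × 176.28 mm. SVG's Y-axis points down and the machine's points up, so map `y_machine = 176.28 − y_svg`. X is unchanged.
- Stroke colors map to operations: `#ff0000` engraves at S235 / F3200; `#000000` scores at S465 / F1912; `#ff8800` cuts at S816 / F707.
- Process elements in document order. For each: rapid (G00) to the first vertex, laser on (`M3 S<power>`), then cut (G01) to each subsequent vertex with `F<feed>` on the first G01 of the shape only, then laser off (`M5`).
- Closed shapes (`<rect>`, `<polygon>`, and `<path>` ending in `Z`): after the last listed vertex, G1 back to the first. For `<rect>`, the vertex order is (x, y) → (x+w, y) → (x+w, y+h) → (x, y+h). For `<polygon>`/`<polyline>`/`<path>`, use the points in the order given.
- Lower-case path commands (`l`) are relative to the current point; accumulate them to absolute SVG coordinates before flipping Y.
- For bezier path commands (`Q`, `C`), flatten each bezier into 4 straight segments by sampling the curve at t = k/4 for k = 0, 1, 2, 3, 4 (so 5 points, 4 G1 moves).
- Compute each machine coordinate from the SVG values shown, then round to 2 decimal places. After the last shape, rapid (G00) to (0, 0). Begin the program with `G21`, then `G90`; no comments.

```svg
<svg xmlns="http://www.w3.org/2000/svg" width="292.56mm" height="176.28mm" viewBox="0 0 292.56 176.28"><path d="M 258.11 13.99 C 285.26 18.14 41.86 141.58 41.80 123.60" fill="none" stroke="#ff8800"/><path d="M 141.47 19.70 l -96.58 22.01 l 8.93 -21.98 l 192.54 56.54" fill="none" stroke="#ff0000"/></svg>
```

G21
G90
G00 X258.11 Y162.29
M3 S816
G01 X235.77 Y140.88 F707
G01 X160.16 Y99.19
G01 X79.44 Y61.64
G01 X41.80 Y52.68
M5
G00 X141.47 Y156.58
M3 S235
G01 X44.89 Y134.57 F3200
G01 X53.82 Y156.55
G01 X246.36 Y100.01
M5
G00 X0.00 Y0.00

1 u = 1 mm; y_m = 176.28 − y.

[1] `<path>` cubic bezier, #ff8800→cut S816 F707: (258.11,162.29) → (235.77,140.88) → (160.16,99.19) → (79.44,61.64) → (41.80,52.68)

[2] `<path>` open polyline, #ff0000→engrave S235 F3200: (141.47,156.58) → (44.89,134.57) → (53.82,156.55) → (246.36,100.01)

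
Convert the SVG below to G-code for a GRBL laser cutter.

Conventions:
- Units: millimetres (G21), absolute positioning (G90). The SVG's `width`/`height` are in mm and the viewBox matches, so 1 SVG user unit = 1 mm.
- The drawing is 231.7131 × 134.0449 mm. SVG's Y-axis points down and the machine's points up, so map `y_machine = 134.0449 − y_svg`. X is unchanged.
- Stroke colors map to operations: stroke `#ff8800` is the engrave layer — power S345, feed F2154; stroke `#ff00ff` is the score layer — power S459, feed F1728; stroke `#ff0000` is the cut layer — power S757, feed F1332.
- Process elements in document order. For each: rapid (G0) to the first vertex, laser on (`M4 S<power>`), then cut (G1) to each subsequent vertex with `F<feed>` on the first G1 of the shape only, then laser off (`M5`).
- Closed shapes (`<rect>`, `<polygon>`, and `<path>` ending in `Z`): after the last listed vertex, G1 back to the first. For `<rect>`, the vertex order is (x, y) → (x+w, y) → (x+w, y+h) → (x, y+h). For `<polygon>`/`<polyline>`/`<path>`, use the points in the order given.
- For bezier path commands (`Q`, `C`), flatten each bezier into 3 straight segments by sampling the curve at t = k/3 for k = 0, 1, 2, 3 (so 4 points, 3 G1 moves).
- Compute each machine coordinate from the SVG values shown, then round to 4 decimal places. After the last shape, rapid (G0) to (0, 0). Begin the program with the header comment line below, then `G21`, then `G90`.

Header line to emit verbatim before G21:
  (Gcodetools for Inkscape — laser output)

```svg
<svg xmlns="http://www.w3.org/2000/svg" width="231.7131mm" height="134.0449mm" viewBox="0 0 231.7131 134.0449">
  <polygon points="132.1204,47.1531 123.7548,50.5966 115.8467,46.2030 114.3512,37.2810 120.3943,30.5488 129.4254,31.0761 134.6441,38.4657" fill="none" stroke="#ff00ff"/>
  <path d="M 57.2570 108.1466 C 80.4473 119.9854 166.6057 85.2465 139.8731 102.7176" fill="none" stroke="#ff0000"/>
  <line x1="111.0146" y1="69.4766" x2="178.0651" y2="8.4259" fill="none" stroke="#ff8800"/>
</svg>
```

1 u = 1 mm; y_m = 134.0449 − y.

[1] `<polygon>` regular polygon, #ff00ff→score S459 F1728: (132.1204,86.8918) → (123.7548,83.4483) → (115.8467,87.8419) → (114.3512,96.7639) → (120.3943,103.4961) → (129.4254,102.9688) → (134.6441,95.5792) → (132.1204,86.8918) (closed)

[2] `<path>` cubic bezier, #ff0000→cut S757 F1332: (57.2570,25.8983) → (94.9234,25.9266) → (135.4887,35.0539) → (139.8731,31.3273)

[3] `<line>` line segment, #ff8800→engrave S345 F2154: (111.0146,64.5683) → (178.0651,125.6190)

(Gcodetools for Inkscape — laser output)
G21
G90
G0 X132.1204 Y86.8918
M4 S459
G1 X123.7548 Y83.4483 F1728
G1 X115.8467 Y87.8419
G1 X114.3512 Y96.7639
G1 X120.3943 Y103.4961
G1 X129.4254 Y102.9688
G1 X134.6441 Y95.5792
G1 X132.1204 Y86.8918
M5
G0 X57.2570 Y25.8983
M4 S757
G1 X94.9234 Y25.9266 F1332
G1 X135.4887 Y35.0539
G1 X139.8731 Y31.3273
M5
G0 X111.0146 Y64.5683
M4 S345
G1 X178.0651 Y125.6190 F2154
M5
G0 X0.0000 Y0.0000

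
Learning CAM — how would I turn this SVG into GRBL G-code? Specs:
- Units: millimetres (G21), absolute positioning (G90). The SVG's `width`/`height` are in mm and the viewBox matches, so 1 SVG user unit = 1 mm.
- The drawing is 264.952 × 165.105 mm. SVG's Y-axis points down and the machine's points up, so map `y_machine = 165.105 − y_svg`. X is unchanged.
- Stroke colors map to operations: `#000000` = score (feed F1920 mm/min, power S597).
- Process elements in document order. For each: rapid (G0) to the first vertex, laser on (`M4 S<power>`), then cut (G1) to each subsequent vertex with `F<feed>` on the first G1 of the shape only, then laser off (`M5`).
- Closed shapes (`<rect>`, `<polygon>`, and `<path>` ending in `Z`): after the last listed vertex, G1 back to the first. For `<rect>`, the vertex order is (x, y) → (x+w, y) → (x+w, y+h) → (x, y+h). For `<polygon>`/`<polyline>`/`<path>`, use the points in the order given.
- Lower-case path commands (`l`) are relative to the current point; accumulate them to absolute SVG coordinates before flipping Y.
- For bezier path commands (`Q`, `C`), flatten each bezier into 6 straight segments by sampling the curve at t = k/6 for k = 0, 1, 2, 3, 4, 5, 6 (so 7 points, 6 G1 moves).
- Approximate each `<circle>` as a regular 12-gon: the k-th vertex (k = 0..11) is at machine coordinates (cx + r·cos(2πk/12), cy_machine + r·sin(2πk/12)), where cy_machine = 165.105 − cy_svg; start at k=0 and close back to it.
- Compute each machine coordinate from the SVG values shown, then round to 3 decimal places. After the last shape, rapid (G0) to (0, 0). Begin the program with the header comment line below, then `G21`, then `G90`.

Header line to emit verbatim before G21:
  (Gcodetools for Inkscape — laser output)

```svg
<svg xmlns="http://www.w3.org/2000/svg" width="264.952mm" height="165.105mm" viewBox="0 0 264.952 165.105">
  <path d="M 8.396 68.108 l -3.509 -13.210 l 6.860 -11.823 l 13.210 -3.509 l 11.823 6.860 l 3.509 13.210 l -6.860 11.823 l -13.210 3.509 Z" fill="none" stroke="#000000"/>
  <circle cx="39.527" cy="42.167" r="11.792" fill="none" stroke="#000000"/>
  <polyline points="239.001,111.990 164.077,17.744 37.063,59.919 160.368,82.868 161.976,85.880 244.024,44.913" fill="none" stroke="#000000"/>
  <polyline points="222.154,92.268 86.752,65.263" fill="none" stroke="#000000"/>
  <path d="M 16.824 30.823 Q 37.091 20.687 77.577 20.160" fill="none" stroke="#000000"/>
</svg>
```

(Gcodetools for Inkscape — laser output)
G21
G90
G0 X8.396 Y96.997
M4 S597
G1 X4.887 Y110.207 F1920
G1 X11.747 Y122.030
G1 X24.957 Y125.539
G1 X36.780 Y118.679
G1 X40.289 Y105.469
G1 X33.429 Y93.646
G1 X20.219 Y90.137
G1 X8.396 Y96.997
M5
G0 X51.319 Y122.938
M4 S597
G1 X49.739 Y128.834 F1920
G1 X45.423 Y133.150
G1 X39.527 Y134.730
G1 X33.631 Y133.150
G1 X29.315 Y128.834
G1 X27.735 Y122.938
G1 X29.315 Y117.042
G1 X33.631 Y112.726
G1 X39.527 Y111.146
G1 X45.423 Y112.726
G1 X49.739 Y117.042
G1 X51.319 Y122.938
M5
G0 X239.001 Y53.115
M4 S597
G1 X164.077 Y147.361 F1920
G1 X37.063 Y105.186
G1 X160.368 Y82.237
G1 X161.976 Y79.225
G1 X244.024 Y120.192
M5
G0 X222.154 Y72.837
M4 S597
G1 X86.752 Y99.842 F1920
M5
G0 X16.824 Y134.282
M4 S597
G1 X24.141 Y137.394 F1920
G1 X32.582 Y139.972
G1 X42.146 Y142.016
G1 X52.833 Y143.526
G1 X64.643 Y144.502
G1 X77.577 Y144.945
M5
G0 X0.000 Y0.000

viewBox `0 0 264.952 165.105` with mm width/height → 1 unit = 1 mm. Flip: y_m = 165.105 − y_svg.

**Shape 1** — `<path>` regular polygon, stroke `#000000` → score (S597, F1920). Machine vertices: (8.396,96.997) → (4.887,110.207) → (11.747,122.030) → (24.957,125.539) → (36.780,118.679) → (40.289,105.469) → (33.429,93.646) → (20.219,90.137) → (8.396,96.997). Closed: final G1 returns to the first vertex.

**Shape 2** — `<circle>` circle, stroke `#000000` → score (S597, F1920). Machine vertices: (51.319,122.938) → (49.739,128.834) → (45.423,133.150) → (39.527,134.730) → (33.631,133.150) → (29.315,128.834) → (27.735,122.938) → (29.315,117.042) → (33.631,112.726) → (39.527,111.146) → (45.423,112.726) → (49.739,117.042) → (51.319,122.938). Closed: final G1 returns to the first vertex.

**Shape 3** — `<polyline>` open polyline, stroke `#000000` → score (S597, F1920). Machine vertices: (239.001,53.115) → (164.077,147.361) → (37.063,105.186) → (160.368,82.237) → (161.976,79.225) → (244.024,120.192). Open path.

**Shape 4** — `<polyline>` line segment, stroke `#000000` → score (S597, F1920). Machine vertices: (222.154,72.837) → (86.752,99.842). Open path.

**Shape 5** — `<path>` quadratic bezier, stroke `#000000` → score (S597, F1920). Control points (SVG): P0=(16.824,30.823), P1=(37.091,20.687), P2=(77.577,20.160); sampled at t=k/6. Machine vertices: (16.824,134.282) → (24.141,137.394) → (32.582,139.972) → (42.146,142.016) → (52.833,143.526) → (64.643,144.502) → (77.577,144.945). Open path.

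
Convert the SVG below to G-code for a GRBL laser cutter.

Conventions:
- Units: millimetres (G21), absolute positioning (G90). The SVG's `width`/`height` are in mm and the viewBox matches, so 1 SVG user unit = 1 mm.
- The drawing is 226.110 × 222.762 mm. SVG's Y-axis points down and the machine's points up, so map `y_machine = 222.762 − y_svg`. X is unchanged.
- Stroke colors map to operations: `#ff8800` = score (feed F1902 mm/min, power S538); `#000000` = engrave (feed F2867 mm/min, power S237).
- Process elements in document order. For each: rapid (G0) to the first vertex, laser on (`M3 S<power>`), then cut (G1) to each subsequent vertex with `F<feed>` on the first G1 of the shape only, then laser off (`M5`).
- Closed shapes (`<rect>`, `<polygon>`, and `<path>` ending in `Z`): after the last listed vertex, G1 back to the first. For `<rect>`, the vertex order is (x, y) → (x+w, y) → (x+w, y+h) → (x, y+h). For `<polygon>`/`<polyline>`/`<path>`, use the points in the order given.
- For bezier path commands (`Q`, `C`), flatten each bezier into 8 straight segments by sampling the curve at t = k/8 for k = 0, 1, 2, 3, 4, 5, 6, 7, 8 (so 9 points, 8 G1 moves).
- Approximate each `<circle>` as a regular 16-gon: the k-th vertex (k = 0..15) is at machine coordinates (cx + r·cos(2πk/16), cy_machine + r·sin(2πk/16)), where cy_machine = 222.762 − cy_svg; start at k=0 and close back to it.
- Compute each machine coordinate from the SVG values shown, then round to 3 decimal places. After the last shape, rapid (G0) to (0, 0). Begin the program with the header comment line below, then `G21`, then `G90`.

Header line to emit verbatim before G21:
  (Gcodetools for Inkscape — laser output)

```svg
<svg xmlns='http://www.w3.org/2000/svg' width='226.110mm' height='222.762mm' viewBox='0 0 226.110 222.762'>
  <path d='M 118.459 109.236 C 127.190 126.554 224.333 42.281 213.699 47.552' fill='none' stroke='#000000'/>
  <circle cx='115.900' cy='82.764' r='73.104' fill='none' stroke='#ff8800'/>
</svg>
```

(Gcodetools for Inkscape — laser output)
G21
G90
G0 X118.459 Y113.526
M3 S237
G1 X125.494 Y111.421 F2867
G1 X138.519 Y116.599
G1 X155.234 Y126.823
G1 X173.341 Y139.850
G1 X190.540 Y153.443
G1 X204.532 Y165.360
G1 X213.018 Y173.363
G1 X213.699 Y175.210
M5
G0 X189.004 Y139.998
M3 S538
G1 X183.439 Y167.974 F1902
G1 X167.592 Y191.690
G1 X143.876 Y207.537
G1 X115.900 Y213.102
G1 X87.924 Y207.537
G1 X64.208 Y191.690
G1 X48.361 Y167.974
G1 X42.796 Y139.998
G1 X48.361 Y112.022
G1 X64.208 Y88.306
G1 X87.924 Y72.459
G1 X115.900 Y66.894
G1 X143.876 Y72.459
G1 X167.592 Y88.306
G1 X183.439 Y112.022
G1 X189.004 Y139.998
M5
G0 X0.000 Y0.000

viewBox `0 0 226.110 222.762` with mm width/height → 1 unit = 1 mm. Flip: y_m = 222.762 − y_svg.

**Shape 1** — `<path>` cubic bezier, stroke `#000000` → engrave (S237, F2867). Control points (SVG): P0=(118.459,109.236), P1=(127.190,126.554), P2=(224.333,42.281), P3=(213.699,47.552); sampled at t=k/8. Machine vertices: (118.459,113.526) → (125.494,111.421) → (138.519,116.599) → (155.234,126.823) → (173.341,139.850) → (190.540,153.443) → (204.532,165.360) → (213.018,173.363) → (213.699,175.210). Open path.

**Shape 2** — `<circle>` circle, stroke `#ff8800` → score (S538, F1902). Machine vertices: (189.004,139.998) → (183.439,167.974) → (167.592,191.690) → (143.876,207.537) → (115.900,213.102) → (87.924,207.537) → (64.208,191.690) → (48.361,167.974) → (42.796,139.998) → (48.361,112.022) → (64.208,88.306) → (87.924,72.459) → (115.900,66.894) → (143.876,72.459) → (167.592,88.306) → (183.439,112.022) → (189.004,139.998). Closed: final G1 returns to the first vertex.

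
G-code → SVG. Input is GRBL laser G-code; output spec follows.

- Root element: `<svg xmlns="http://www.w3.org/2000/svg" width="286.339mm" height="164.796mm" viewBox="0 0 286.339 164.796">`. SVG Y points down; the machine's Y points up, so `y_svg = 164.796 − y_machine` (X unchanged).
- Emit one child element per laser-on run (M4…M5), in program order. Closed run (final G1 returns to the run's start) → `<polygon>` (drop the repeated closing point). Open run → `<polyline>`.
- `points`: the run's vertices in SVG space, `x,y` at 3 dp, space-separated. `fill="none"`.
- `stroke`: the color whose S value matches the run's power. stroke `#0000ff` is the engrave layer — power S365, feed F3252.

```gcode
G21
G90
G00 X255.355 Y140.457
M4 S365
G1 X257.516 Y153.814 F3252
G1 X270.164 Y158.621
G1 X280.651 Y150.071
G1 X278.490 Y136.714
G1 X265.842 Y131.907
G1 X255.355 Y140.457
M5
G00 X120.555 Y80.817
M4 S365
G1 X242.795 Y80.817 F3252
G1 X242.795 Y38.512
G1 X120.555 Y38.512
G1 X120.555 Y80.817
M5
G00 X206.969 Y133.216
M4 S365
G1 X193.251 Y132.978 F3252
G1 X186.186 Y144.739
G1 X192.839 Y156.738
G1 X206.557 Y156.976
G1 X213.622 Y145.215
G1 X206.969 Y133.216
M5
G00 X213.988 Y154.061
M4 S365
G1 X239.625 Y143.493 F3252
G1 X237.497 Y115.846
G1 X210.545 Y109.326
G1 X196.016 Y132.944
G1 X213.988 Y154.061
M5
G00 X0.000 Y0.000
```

<svg xmlns="http://www.w3.org/2000/svg" width="286.339mm" height="164.796mm" viewBox="0 0 286.339 164.796">
  <polygon points="255.355,24.339 257.516,10.982 270.164,6.175 280.651,14.725 278.490,28.082 265.842,32.889" fill="none" stroke="#0000ff"/>
  <polygon points="120.555,83.979 242.795,83.979 242.795,126.284 120.555,126.284" fill="none" stroke="#0000ff"/>
  <polygon points="206.969,31.580 193.251,31.818 186.186,20.057 192.839,8.058 206.557,7.820 213.622,19.581" fill="none" stroke="#0000ff"/>
  <polygon points="213.988,10.735 239.625,21.303 237.497,48.950 210.545,55.470 196.016,31.852" fill="none" stroke="#0000ff"/>
</svg>

Machine Y-up, SVG Y-down with viewBox height 164.796, so y_svg = 164.796 − y_machine; X carries over. Every run uses S365, so all elements get stroke `#0000ff` (engrave).

Run 1: The run returns to its start, so emit a `<polygon>` with points (Y-flipped): 255.355,24.339 257.516,10.982 270.164,6.175 280.651,14.725 278.490,28.082 265.842,32.889.

Run 2: The run returns to its start, so emit a `<polygon>` with points (Y-flipped): 120.555,83.979 242.795,83.979 242.795,126.284 120.555,126.284.

Run 3: The run returns to its start, so emit a `<polygon>` with points (Y-flipped): 206.969,31.580 193.251,31.818 186.186,20.057 192.839,8.058 206.557,7.820 213.622,19.581.

Run 4: The run returns to its start, so emit a `<polygon>` with points (Y-flipped): 213.988,10.735 239.625,21.303 237.497,48.950 210.545,55.470 196.016,31.852.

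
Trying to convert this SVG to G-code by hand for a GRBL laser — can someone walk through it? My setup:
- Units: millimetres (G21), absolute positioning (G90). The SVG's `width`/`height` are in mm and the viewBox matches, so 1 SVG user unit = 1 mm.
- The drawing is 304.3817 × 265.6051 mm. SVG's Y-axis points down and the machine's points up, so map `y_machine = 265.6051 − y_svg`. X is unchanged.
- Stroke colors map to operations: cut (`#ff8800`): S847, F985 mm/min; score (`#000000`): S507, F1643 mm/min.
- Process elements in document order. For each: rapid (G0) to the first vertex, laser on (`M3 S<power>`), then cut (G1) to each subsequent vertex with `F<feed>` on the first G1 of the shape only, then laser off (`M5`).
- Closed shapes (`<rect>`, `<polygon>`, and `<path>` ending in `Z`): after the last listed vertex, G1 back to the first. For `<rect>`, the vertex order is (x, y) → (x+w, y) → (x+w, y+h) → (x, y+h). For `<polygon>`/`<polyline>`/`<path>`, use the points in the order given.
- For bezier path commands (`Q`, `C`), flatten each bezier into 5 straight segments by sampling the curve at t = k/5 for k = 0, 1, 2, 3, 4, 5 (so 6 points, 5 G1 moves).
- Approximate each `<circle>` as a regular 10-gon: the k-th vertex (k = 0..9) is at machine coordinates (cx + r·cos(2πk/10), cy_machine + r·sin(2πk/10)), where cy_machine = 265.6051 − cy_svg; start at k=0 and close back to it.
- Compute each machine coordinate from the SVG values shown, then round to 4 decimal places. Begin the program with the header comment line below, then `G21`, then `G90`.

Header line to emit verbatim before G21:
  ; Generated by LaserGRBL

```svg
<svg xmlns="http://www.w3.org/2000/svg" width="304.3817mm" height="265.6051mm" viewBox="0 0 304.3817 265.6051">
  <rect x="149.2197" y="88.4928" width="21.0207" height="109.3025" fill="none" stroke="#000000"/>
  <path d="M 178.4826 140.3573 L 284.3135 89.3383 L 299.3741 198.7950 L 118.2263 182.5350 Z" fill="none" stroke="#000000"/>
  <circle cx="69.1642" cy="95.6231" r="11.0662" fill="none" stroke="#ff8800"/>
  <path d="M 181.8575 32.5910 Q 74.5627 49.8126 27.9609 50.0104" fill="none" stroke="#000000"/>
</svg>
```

Since the viewBox matches the mm dimensions, user units are millimetres directly. The only transform is the Y-flip y_m = 265.6051 − y_svg.

Shape 1 is a rectangle drawn with `<rect>`. Its stroke #000000 means score at S507, F1643. After flipping Y the toolpath is (149.2197,177.1123) → (170.2404,177.1123) → (170.2404,67.8098) → (149.2197,67.8098) → (149.2197,177.1123), returning to the start.

Shape 2 is a closed polygon drawn with `<path>`. Its stroke #000000 means score at S507, F1643. After flipping Y the toolpath is (178.4826,125.2478) → (284.3135,176.2668) → (299.3741,66.8101) → (118.2263,83.0701) → (178.4826,125.2478), returning to the start.

Shape 3 is a circle drawn with `<circle>`. Its stroke #ff8800 means cut at S847, F985. After flipping Y the toolpath is (80.2304,169.9820) → (78.1169,176.4865) → (72.5838,180.5066) → (65.7446,180.5066) → (60.2115,176.4865) → (58.0980,169.9820) → (60.2115,163.4775) → (65.7446,159.4574) → (72.5838,159.4574) → (78.1169,163.4775) → (80.2304,169.9820), returning to the start.

Shape 4 is a quadratic bezier drawn with `<path>`. Its stroke #000000 means score at S507, F1643. After flipping Y the toolpath is (181.8575,233.0141) → (141.3673,226.8064) → (105.7325,221.9606) → (74.9532,218.4767) → (49.0293,216.3548) → (27.9609,215.5947).

; Generated by LaserGRBL
G21
G90
G0 X149.2197 Y177.1123
M3 S507
G1 X170.2404 Y177.1123 F1643
G1 X170.2404 Y67.8098
G1 X149.2197 Y67.8098
G1 X149.2197 Y177.1123
M5
G0 X178.4826 Y125.2478
M3 S507
G1 X284.3135 Y176.2668 F1643
G1 X299.3741 Y66.8101
G1 X118.2263 Y83.0701
G1 X178.4826 Y125.2478
M5
G0 X80.2304 Y169.9820
M3 S847
G1 X78.1169 Y176.4865 F985
G1 X72.5838 Y180.5066
G1 X65.7446 Y180.5066
G1 X60.2115 Y176.4865
G1 X58.0980 Y169.9820
G1 X60.2115 Y163.4775
G1 X65.7446 Y159.4574
G1 X72.5838 Y159.4574
G1 X78.1169 Y163.4775
G1 X80.2304 Y169.9820
M5
G0 X181.8575 Y233.0141
M3 S507
G1 X141.3673 Y226.8064 F1643
G1 X105.7325 Y221.9606
G1 X74.9532 Y218.4767
G1 X49.0293 Y216.3548
G1 X27.9609 Y215.5947
M5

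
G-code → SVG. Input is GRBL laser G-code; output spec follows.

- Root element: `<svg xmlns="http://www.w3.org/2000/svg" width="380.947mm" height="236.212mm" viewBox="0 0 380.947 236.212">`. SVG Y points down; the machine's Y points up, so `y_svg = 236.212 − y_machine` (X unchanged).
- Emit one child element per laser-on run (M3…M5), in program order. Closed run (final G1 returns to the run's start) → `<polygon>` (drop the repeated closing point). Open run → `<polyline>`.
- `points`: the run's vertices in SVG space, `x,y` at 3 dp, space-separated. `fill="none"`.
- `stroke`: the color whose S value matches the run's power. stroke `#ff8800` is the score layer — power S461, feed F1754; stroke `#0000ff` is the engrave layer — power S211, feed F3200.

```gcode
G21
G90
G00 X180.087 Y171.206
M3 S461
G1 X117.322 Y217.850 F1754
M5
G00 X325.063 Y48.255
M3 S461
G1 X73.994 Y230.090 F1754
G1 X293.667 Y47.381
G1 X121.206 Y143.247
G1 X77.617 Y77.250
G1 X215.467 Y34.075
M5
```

<svg xmlns="http://www.w3.org/2000/svg" width="380.947mm" height="236.212mm" viewBox="0 0 380.947 236.212">
  <polyline points="180.087,65.006 117.322,18.362" fill="none" stroke="#ff8800"/>
  <polyline points="325.063,187.957 73.994,6.122 293.667,188.831 121.206,92.965 77.617,158.962 215.467,202.137" fill="none" stroke="#ff8800"/>
</svg>

Each laser-on run becomes one SVG element. Flip Y back into SVG space with y_svg = 236.212 − y_machine. Every run uses S461, so all elements get stroke `#ff8800` (score).

Run 1: The run is open, so emit a `<polyline>` with points (Y-flipped): 180.087,65.006 117.322,18.362.

Run 2: The run is open, so emit a `<polyline>` with points (Y-flipped): 325.063,187.957 73.994,6.122 293.667,188.831 121.206,92.965 77.617,158.962 215.467,202.137.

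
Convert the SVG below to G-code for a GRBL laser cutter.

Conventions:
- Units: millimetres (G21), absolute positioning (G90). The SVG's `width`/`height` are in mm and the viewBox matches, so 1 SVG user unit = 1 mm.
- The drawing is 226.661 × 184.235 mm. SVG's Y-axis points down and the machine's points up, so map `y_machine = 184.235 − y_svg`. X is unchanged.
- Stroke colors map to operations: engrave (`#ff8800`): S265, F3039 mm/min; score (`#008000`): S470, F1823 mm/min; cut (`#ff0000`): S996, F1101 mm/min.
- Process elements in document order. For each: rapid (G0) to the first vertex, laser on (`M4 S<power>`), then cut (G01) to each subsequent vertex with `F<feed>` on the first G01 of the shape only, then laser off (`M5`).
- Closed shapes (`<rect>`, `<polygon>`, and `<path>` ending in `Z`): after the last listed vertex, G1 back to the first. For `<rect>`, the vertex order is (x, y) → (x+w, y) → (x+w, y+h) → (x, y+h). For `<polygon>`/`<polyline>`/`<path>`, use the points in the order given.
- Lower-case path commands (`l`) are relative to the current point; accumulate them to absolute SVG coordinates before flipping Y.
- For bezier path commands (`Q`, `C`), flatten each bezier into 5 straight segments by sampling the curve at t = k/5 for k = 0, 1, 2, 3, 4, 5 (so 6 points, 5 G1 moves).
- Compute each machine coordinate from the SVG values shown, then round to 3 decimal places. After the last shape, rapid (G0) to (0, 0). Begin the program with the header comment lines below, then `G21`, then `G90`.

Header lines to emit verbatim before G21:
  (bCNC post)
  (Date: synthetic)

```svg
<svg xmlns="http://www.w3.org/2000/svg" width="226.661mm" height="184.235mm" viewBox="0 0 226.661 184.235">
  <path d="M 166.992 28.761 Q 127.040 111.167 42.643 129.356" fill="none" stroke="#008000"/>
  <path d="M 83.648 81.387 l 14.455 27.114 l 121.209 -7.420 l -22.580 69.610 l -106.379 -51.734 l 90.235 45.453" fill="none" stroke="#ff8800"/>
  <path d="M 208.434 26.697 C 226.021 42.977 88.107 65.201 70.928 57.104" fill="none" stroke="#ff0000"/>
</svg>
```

(bCNC post)
(Date: synthetic)
G21
G90
G0 X166.992 Y155.474
M4 S470
G01 X149.233 Y125.080 F1823
G01 X127.919 Y99.824
G01 X103.049 Y79.705
G01 X74.624 Y64.723
G01 X42.643 Y54.879
M5
G0 X83.648 Y102.848
M4 S265
G01 X98.103 Y75.734 F3039
G01 X219.312 Y83.154
G01 X196.732 Y13.544
G01 X90.353 Y65.278
G01 X180.588 Y19.825
M5
G0 X208.434 Y157.538
M4 S996
G01 X202.536 Y147.347 F1101
G01 X172.577 Y137.470
G01 X131.816 Y129.648
G01 X93.514 Y125.621
G01 X70.928 Y127.131
M5
G0 X0.000 Y0.000

1 u = 1 mm; y_m = 184.235 − y.

[1] `<path>` quadratic bezier, #008000→score S470 F1823: (166.992,155.474) → (149.233,125.080) → (127.919,99.824) → (103.049,79.705) → (74.624,64.723) → (42.643,54.879)

[2] `<path>` open polyline, #ff8800→engrave S265 F3039: (83.648,102.848) → (98.103,75.734) → (219.312,83.154) → (196.732,13.544) → (90.353,65.278) → (180.588,19.825)

[3] `<path>` cubic bezier, #ff0000→cut S996 F1101: (208.434,157.538) → (202.536,147.347) → (172.577,137.470) → (131.816,129.648) → (93.514,125.621) → (70.928,127.131)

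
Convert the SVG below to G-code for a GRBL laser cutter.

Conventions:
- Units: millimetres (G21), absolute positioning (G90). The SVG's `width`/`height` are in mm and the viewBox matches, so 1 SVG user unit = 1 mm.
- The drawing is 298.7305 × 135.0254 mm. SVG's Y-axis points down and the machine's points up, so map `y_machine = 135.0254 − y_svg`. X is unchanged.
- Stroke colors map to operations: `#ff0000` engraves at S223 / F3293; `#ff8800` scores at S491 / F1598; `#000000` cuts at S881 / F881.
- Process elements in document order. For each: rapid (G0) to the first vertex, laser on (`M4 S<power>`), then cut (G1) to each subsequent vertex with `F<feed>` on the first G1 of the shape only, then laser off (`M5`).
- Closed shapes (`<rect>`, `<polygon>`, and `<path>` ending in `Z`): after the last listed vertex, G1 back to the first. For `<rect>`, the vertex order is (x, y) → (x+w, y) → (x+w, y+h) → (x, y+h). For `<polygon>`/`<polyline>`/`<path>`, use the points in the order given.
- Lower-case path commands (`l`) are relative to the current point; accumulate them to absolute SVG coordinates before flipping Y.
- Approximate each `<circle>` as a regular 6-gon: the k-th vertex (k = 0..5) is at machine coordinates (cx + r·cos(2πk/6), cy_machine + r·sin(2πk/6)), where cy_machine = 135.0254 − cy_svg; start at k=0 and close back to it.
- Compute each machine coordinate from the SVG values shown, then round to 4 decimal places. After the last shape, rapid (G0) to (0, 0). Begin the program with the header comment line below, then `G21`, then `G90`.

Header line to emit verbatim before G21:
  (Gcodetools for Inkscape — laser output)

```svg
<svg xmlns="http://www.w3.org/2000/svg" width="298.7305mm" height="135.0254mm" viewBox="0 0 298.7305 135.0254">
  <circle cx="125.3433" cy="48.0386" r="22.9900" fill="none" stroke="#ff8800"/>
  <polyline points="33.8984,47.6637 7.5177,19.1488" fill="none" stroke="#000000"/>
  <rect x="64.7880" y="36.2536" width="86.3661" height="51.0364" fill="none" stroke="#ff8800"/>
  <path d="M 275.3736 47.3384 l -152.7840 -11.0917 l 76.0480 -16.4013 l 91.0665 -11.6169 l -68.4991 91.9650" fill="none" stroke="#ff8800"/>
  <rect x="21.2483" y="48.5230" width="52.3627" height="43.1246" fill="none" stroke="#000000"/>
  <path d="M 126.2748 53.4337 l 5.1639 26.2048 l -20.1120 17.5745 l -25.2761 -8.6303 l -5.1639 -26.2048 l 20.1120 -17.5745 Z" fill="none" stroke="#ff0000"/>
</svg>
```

1 u = 1 mm; y_m = 135.0254 − y.

[1] `<circle>` circle, #ff8800→score S491 F1598: (148.3333,86.9868) → (136.8383,106.8967) → (113.8483,106.8967) → (102.3533,86.9868) → (113.8483,67.0769) → (136.8383,67.0769) → (148.3333,86.9868) (closed)

[2] `<polyline>` line segment, #000000→cut S881 F881: (33.8984,87.3617) → (7.5177,115.8766)

[3] `<rect>` rectangle, #ff8800→score S491 F1598: (64.7880,98.7718) → (151.1541,98.7718) → (151.1541,47.7354) → (64.7880,47.7354) → (64.7880,98.7718) (closed)

[4] `<path>` open polyline, #ff8800→score S491 F1598: (275.3736,87.6870) → (122.5896,98.7787) → (198.6376,115.1800) → (289.7041,126.7969) → (221.2050,34.8319)

[5] `<rect>` rectangle, #000000→cut S881 F881: (21.2483,86.5024) → (73.6110,86.5024) → (73.6110,43.3778) → (21.2483,43.3778) → (21.2483,86.5024) (closed)

[6] `<path>` regular polygon, #ff0000→engrave S223 F3293: (126.2748,81.5917) → (131.4387,55.3869) → (111.3267,37.8124) → (86.0506,46.4427) → (80.8867,72.6475) → (100.9987,90.2220) → (126.2748,81.5917) (closed)

(Gcodetools for Inkscape — laser output)
G21
G90
G0 X148.3333 Y86.9868
M4 S491
G1 X136.8383 Y106.8967 F1598
G1 X113.8483 Y106.8967
G1 X102.3533 Y86.9868
G1 X113.8483 Y67.0769
G1 X136.8383 Y67.0769
G1 X148.3333 Y86.9868
M5
G0 X33.8984 Y87.3617
M4 S881
G1 X7.5177 Y115.8766 F881
M5
G0 X64.7880 Y98.7718
M4 S491
G1 X151.1541 Y98.7718 F1598
G1 X151.1541 Y47.7354
G1 X64.7880 Y47.7354
G1 X64.7880 Y98.7718
M5
G0 X275.3736 Y87.6870
M4 S491
G1 X122.5896 Y98.7787 F1598
G1 X198.6376 Y115.1800
G1 X289.7041 Y126.7969
G1 X221.2050 Y34.8319
M5
G0 X21.2483 Y86.5024
M4 S881
G1 X73.6110 Y86.5024 F881
G1 X73.6110 Y43.3778
G1 X21.2483 Y43.3778
G1 X21.2483 Y86.5024
M5
G0 X126.2748 Y81.5917
M4 S223
G1 X131.4387 Y55.3869 F3293
G1 X111.3267 Y37.8124
G1 X86.0506 Y46.4427
G1 X80.8867 Y72.6475
G1 X100.9987 Y90.2220
G1 X126.2748 Y81.5917
M5
G0 X0.0000 Y0.0000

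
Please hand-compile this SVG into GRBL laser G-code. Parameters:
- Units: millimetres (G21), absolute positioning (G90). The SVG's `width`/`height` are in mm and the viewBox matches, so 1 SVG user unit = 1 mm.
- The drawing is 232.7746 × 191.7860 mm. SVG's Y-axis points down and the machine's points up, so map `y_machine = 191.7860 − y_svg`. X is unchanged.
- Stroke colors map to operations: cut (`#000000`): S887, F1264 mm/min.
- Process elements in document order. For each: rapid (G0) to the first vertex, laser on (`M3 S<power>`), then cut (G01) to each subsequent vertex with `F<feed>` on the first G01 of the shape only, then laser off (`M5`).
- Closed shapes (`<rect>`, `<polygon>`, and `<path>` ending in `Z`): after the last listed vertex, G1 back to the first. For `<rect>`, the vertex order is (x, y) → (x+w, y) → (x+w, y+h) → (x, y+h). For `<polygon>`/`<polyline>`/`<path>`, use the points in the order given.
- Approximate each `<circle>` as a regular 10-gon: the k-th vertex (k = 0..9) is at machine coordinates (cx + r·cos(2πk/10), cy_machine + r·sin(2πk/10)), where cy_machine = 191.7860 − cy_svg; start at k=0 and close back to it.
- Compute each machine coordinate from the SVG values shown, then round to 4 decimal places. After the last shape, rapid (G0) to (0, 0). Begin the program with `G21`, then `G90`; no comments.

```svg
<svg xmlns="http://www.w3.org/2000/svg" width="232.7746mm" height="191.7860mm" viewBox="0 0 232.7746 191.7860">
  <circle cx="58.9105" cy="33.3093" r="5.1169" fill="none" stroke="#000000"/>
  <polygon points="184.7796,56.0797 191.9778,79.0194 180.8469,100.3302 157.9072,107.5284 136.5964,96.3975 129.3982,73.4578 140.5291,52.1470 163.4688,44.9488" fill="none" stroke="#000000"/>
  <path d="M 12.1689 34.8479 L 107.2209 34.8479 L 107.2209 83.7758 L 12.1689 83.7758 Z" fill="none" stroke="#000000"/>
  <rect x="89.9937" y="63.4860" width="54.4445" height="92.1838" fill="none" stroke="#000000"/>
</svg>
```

G21
G90
G0 X64.0274 Y158.4767
M3 S887
G01 X63.0502 Y161.4843 F1264
G01 X60.4917 Y163.3432
G01 X57.3293 Y163.3432
G01 X54.7708 Y161.4843
G01 X53.7936 Y158.4767
G01 X54.7708 Y155.4691
G01 X57.3293 Y153.6102
G01 X60.4917 Y153.6102
G01 X63.0502 Y155.4691
G01 X64.0274 Y158.4767
M5
G0 X184.7796 Y135.7063
M3 S887
G01 X191.9778 Y112.7666 F1264
G01 X180.8469 Y91.4558
G01 X157.9072 Y84.2576
G01 X136.5964 Y95.3885
G01 X129.3982 Y118.3282
G01 X140.5291 Y139.6390
G01 X163.4688 Y146.8372
G01 X184.7796 Y135.7063
M5
G0 X12.1689 Y156.9381
M3 S887
G01 X107.2209 Y156.9381 F1264
G01 X107.2209 Y108.0102
G01 X12.1689 Y108.0102
G01 X12.1689 Y156.9381
M5
G0 X89.9937 Y128.3000
M3 S887
G01 X144.4382 Y128.3000 F1264
G01 X144.4382 Y36.1162
G01 X89.9937 Y36.1162
G01 X89.9937 Y128.3000
M5
G0 X0.0000 Y0.0000

1 u = 1 mm; y_m = 191.7860 − y.

[1] `<circle>` circle, #000000→cut S887 F1264: (64.0274,158.4767) → (63.0502,161.4843) → (60.4917,163.3432) → (57.3293,163.3432) → (54.7708,161.4843) → (53.7936,158.4767) → (54.7708,155.4691) → (57.3293,153.6102) → (60.4917,153.6102) → (63.0502,155.4691) → (64.0274,158.4767) (closed)

[2] `<polygon>` regular polygon, #000000→cut S887 F1264: (184.7796,135.7063) → (191.9778,112.7666) → (180.8469,91.4558) → (157.9072,84.2576) → (136.5964,95.3885) → (129.3982,118.3282) → (140.5291,139.6390) → (163.4688,146.8372) → (184.7796,135.7063) (closed)

[3] `<path>` rectangle, #000000→cut S887 F1264: (12.1689,156.9381) → (107.2209,156.9381) → (107.2209,108.0102) → (12.1689,108.0102) → (12.1689,156.9381) (closed)

[4] `<rect>` rectangle, #000000→cut S887 F1264: (89.9937,128.3000) → (144.4382,128.3000) → (144.4382,36.1162) → (89.9937,36.1162) → (89.9937,128.3000) (closed)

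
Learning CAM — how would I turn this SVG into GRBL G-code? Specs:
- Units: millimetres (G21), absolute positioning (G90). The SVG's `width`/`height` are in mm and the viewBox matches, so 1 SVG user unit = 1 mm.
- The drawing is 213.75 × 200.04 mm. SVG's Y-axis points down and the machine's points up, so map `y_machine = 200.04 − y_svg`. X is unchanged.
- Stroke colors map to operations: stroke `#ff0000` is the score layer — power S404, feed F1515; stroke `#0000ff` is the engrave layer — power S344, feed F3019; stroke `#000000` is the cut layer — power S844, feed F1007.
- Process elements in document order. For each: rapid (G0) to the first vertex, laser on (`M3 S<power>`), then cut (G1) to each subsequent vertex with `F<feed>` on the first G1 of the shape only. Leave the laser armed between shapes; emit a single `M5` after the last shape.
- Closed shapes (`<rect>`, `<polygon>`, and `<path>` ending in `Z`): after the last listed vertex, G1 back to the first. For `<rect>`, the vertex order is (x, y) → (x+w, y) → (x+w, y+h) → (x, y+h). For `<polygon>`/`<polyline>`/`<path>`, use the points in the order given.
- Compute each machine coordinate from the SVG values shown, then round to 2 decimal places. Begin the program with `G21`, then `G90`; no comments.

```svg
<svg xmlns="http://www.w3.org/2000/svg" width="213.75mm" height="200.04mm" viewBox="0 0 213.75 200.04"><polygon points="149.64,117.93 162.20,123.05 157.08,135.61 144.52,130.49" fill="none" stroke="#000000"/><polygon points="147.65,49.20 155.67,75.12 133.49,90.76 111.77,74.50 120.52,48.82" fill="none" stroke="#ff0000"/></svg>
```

Since the viewBox matches the mm dimensions, user units are millimetres directly. The only transform is the Y-flip y_m = 200.04 − y_svg.

Shape 1 is a regular polygon drawn with `<polygon>`. Its stroke #000000 means cut at S844, F1007. After flipping Y the toolpath is (149.64,82.11) → (162.20,76.99) → (157.08,64.43) → (144.52,69.55) → (149.64,82.11), returning to the start.

Shape 2 is a regular polygon drawn with `<polygon>`. Its stroke #ff0000 means score at S404, F1515. After flipping Y the toolpath is (147.65,150.84) → (155.67,124.92) → (133.49,109.28) → (111.77,125.54) → (120.52,151.22) → (147.65,150.84), returning to the start.

G21
G90
G0 X149.64 Y82.11
M3 S844
G1 X162.20 Y76.99 F1007
G1 X157.08 Y64.43
G1 X144.52 Y69.55
G1 X149.64 Y82.11
G0 X147.65 Y150.84
M3 S404
G1 X155.67 Y124.92 F1515
G1 X133.49 Y109.28
G1 X111.77 Y125.54
G1 X120.52 Y151.22
G1 X147.65 Y150.84
M5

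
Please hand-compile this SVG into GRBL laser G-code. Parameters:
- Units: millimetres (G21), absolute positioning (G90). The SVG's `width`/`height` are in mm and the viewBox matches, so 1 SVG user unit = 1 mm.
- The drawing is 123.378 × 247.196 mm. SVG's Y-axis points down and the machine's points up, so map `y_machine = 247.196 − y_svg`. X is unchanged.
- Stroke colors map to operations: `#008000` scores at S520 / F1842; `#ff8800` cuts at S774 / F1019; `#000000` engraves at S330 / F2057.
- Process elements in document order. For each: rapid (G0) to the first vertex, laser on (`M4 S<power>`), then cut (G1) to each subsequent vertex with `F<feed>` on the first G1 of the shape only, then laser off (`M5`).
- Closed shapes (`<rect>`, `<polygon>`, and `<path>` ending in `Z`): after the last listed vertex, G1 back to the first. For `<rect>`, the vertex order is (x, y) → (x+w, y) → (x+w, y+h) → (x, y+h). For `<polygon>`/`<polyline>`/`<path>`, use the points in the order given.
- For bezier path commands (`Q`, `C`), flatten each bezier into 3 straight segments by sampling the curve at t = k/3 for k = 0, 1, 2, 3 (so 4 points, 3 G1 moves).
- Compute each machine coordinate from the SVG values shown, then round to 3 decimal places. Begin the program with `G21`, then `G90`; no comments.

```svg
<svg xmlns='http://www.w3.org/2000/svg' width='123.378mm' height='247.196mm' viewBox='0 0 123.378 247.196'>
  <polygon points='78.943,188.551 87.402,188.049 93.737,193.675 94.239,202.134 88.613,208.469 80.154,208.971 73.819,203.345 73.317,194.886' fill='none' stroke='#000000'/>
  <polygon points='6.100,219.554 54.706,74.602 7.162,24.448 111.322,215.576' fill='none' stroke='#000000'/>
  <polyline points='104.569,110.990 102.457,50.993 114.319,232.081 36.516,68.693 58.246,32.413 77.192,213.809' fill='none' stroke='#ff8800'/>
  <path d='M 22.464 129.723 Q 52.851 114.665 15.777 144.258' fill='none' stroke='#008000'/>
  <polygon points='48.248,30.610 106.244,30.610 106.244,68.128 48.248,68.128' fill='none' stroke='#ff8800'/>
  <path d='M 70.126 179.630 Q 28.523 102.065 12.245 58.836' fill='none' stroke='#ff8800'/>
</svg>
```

viewBox `0 0 123.378 247.196` with mm width/height → 1 unit = 1 mm. Flip: y_m = 247.196 − y_svg.

**Shape 1** — `<polygon>` regular polygon, stroke `#000000` → engrave (S330, F2057). Machine vertices: (78.943,58.645) → (87.402,59.147) → (93.737,53.521) → (94.239,45.062) → (88.613,38.727) → (80.154,38.225) → (73.819,43.851) → (73.317,52.310) → (78.943,58.645). Closed: final G1 returns to the first vertex.

**Shape 2** — `<polygon>` closed polygon, stroke `#000000` → engrave (S330, F2057). Machine vertices: (6.100,27.642) → (54.706,172.594) → (7.162,222.748) → (111.322,31.620) → (6.100,27.642). Closed: final G1 returns to the first vertex.

**Shape 3** — `<polyline>` open polyline, stroke `#ff8800` → cut (S774, F1019). Machine vertices: (104.569,136.206) → (102.457,196.203) → (114.319,15.115) → (36.516,178.503) → (58.246,214.783) → (77.192,33.387). Open path.

**Shape 4** — `<path>` quadratic bezier, stroke `#008000` → score (S520, F1842). Control points (SVG): P0=(22.464,129.723), P1=(52.851,114.665), P2=(15.777,144.258); sampled at t=k/3. Machine vertices: (22.464,117.473) → (35.226,122.550) → (32.997,117.705) → (15.777,102.938). Open path.

**Shape 5** — `<polygon>` rectangle, stroke `#ff8800` → cut (S774, F1019). Machine vertices: (48.248,216.586) → (106.244,216.586) → (106.244,179.068) → (48.248,179.068) → (48.248,216.586). Closed: final G1 returns to the first vertex.

**Shape 6** — `<path>` quadratic bezier, stroke `#ff8800` → cut (S774, F1019). Control points (SVG): P0=(70.126,179.630), P1=(28.523,102.065), P2=(12.245,58.836); sampled at t=k/3. Machine vertices: (70.126,67.566) → (45.205,115.461) → (25.911,155.726) → (12.245,188.360). Open path.

G21
G90
G0 X78.943 Y58.645
M4 S330
G1 X87.402 Y59.147 F2057
G1 X93.737 Y53.521
G1 X94.239 Y45.062
G1 X88.613 Y38.727
G1 X80.154 Y38.225
G1 X73.819 Y43.851
G1 X73.317 Y52.310
G1 X78.943 Y58.645
M5
G0 X6.100 Y27.642
M4 S330
G1 X54.706 Y172.594 F2057
G1 X7.162 Y222.748
G1 X111.322 Y31.620
G1 X6.100 Y27.642
M5
G0 X104.569 Y136.206
M4 S774
G1 X102.457 Y196.203 F1019
G1 X114.319 Y15.115
G1 X36.516 Y178.503
G1 X58.246 Y214.783
G1 X77.192 Y33.387
M5
G0 X22.464 Y117.473
M4 S520
G1 X35.226 Y122.550 F1842
G1 X32.997 Y117.705
G1 X15.777 Y102.938
M5
G0 X48.248 Y216.586
M4 S774
G1 X106.244 Y216.586 F1019
G1 X106.244 Y179.068
G1 X48.248 Y179.068
G1 X48.248 Y216.586
M5
G0 X70.126 Y67.566
M4 S774
G1 X45.205 Y115.461 F1019
G1 X25.911 Y155.726
G1 X12.245 Y188.360
M5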